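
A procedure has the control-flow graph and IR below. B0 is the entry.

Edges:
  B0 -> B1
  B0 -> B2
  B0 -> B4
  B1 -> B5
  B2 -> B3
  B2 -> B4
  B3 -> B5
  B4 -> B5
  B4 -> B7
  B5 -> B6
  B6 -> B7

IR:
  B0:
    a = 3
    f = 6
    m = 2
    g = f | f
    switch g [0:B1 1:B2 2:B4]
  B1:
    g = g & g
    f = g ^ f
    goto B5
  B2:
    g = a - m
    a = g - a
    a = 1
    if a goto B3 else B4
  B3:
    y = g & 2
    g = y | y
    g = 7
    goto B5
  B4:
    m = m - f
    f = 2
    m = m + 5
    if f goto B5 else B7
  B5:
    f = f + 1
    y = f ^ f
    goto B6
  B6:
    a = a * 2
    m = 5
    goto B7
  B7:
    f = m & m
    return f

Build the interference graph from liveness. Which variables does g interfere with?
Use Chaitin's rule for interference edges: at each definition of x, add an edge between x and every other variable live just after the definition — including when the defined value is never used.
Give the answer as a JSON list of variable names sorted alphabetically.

Answer: ["a", "f", "m"]

Analysis:
Block summaries:
  B0 def {a,f,g,m} use ∅
  B1 def {f,g} use {f,g}
  B2 def {a,g} use {a,m}
  B3 def {g,y} use {g}
  B4 def {f,m} use {f,m}
  B5 def {f,y} use {f}
  B6 def {a,m} use {a}
  B7 def {f} use {m}

Liveness:
  B0 li=∅ lo={a,f,g,m}
  B1 li={a,f,g} lo={a,f}
  B2 li={a,f,m} lo={a,f,g,m}
  B3 li={a,f,g} lo={a,f}
  B4 li={a,f,m} lo={a,f,m}
  B5 li={a,f} lo={a}
  B6 li={a} lo={m}
  B7 li={m} lo=∅

Conflict graph:
  a: {f,g,m,y}
  f: {a,g,m,y}
  g: {a,f,m}
  m: {a,f,g}
  y: {a,f}

N(g) = ["a", "f", "m"]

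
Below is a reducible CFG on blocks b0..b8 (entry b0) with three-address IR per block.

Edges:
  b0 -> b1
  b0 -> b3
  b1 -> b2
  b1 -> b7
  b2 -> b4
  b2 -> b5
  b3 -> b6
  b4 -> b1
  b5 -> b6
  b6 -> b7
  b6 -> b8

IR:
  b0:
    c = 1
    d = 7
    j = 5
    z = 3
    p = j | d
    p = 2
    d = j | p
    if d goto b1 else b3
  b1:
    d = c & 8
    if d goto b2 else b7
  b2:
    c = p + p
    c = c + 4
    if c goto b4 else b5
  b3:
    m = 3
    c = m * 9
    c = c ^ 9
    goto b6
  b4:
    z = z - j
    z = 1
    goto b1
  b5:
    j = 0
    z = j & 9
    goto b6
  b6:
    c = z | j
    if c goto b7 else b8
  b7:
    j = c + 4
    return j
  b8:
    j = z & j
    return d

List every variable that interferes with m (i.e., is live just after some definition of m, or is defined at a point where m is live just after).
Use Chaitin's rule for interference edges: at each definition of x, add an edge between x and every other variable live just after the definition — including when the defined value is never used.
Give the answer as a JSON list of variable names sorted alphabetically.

Answer: ["d", "j", "z"]

Analysis:
Block summaries:
  b0: def={c,d,j,p,z} ue=∅
  b1: def={d} ue={c}
  b2: def={c} ue={p}
  b3: def={c,m} ue=∅
  b4: def={z} ue={j,z}
  b5: def={j,z} ue=∅
  b6: def={c} ue={j,z}
  b7: def={j} ue={c}
  b8: def={j} ue={d,j,z}

Liveness:
  live b0: ∅→{c,d,j,p,z}
  live b1: {c,j,p,z}→{c,d,j,p,z}
  live b2: {d,j,p,z}→{c,d,j,p,z}
  live b3: {d,j,z}→{d,j,z}
  live b4: {c,j,p,z}→{c,j,p,z}
  live b5: {d}→{d,j,z}
  live b6: {d,j,z}→{c,d,j,z}
  live b7: {c}→∅
  live b8: {d,j,z}→∅

Interfere edges:
  c: {d,j,p,z}
  d: {c,j,m,p,z}
  j: {c,d,m,p,z}
  m: {d,j,z}
  p: {c,d,j,z}
  z: {c,d,j,m,p}

N(m) = ["d", "j", "z"]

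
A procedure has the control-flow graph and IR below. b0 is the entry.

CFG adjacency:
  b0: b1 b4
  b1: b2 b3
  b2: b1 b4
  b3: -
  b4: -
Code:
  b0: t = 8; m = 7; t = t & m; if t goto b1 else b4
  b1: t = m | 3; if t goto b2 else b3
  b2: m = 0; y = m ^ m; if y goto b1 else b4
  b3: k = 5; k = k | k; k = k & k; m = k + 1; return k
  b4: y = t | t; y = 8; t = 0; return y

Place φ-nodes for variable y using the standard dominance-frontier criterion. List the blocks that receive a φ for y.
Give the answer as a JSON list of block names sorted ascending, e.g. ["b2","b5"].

idom tree: b1←b0 b2←b1 b3←b1 b4←b0
Dom at joins:
  b1: preds {b0,b2}: {b0} ∩ {b0,b1,b2} = {b0}; idom=b0
  b4: preds {b0,b2}: {b0} ∩ {b0,b1,b2} = {b0}; idom=b0

DF walk-up:
  b1←b0: walk · to b0
  b1←b2: walk b2→b1 to b0
  b4←b0: walk · to b0
  b4←b2: walk b2→b1 to b0
  b0: DF=∅
  b1: DF={b1,b4}
  b2: DF={b1,b4}
  b3: DF=∅
  b4: DF=∅

φ for y: defs {b2,b4}
  DF⁺ = {b1,b4}

Answer: ["b1", "b4"]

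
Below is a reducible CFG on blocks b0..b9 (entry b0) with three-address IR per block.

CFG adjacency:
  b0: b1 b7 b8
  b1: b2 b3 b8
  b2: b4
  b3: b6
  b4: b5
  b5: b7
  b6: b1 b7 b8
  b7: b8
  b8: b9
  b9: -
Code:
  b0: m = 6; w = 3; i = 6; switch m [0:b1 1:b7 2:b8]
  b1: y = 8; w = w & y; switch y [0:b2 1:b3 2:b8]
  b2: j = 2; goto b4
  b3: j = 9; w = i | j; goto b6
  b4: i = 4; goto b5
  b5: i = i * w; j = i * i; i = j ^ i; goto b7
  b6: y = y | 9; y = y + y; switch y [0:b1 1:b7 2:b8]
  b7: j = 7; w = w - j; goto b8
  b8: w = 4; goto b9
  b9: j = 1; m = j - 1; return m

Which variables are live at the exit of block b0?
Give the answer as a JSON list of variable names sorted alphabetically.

Per-block:
  b0: {i,m,w} / ∅
  b1: {w,y} / {w}
  b2: {j} / ∅
  b3: {j,w} / {i}
  b4: {i} / ∅
  b5: {i,j} / {i,w}
  b6: {y} / {y}
  b7: {j,w} / {w}
  b8: {w} / ∅
  b9: {j,m} / ∅

Live sets:
  b0 li=∅ lo={i,w}
  b1 li={i,w} lo={i,w,y}
  b2 li={w} lo={w}
  b3 li={i,y} lo={i,w,y}
  b4 li={w} lo={i,w}
  b5 li={i,w} lo={w}
  b6 li={i,w,y} lo={i,w}
  b7 li={w} lo=∅
  b8 li=∅ lo=∅
  b9 li=∅ lo=∅

live-out(b0) = ["i", "w"]

Answer: ["i", "w"]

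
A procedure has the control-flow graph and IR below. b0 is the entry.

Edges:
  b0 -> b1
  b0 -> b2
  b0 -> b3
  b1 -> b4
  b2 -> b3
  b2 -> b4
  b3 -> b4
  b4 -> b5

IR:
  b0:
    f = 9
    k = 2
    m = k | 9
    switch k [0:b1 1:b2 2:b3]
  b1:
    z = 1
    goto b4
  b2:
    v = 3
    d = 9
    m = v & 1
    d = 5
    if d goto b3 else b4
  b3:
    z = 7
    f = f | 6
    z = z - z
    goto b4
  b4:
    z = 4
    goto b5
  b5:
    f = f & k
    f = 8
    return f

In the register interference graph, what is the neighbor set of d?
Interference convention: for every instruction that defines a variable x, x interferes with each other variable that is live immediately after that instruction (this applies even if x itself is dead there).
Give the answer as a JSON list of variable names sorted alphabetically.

Block summaries:
  b0 def {f,k,m} use ∅
  b1 def {z} use ∅
  b2 def {d,m,v} use ∅
  b3 def {f,z} use {f}
  b4 def {z} use ∅
  b5 def {f} use {f,k}

Backward fixpoint:
  live b0: ∅→{f,k}
  live b1: {f,k}→{f,k}
  live b2: {f,k}→{f,k}
  live b3: {f,k}→{f,k}
  live b4: {f,k}→{f,k}
  live b5: {f,k}→∅

Interfere edges:
  d: {f,k,v}
  f: {d,k,m,v,z}
  k: {d,f,m,v,z}
  m: {f,k}
  v: {d,f,k}
  z: {f,k}

N(d) = ["f", "k", "v"]

Answer: ["f", "k", "v"]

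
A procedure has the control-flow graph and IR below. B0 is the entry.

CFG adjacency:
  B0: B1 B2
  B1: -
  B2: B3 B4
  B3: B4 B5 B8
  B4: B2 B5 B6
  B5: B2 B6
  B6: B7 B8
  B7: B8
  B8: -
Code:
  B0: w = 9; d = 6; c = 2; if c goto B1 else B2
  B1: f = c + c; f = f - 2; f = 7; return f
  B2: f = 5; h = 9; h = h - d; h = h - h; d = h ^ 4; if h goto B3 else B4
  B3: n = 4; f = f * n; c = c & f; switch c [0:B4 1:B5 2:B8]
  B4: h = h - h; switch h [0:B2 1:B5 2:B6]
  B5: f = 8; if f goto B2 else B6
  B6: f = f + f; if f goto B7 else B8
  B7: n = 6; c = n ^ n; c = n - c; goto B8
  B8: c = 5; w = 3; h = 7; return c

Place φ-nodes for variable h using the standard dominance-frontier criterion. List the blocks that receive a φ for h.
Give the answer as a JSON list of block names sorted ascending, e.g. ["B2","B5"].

Answer: ["B2", "B5", "B6", "B8"]

Derivation:
idom tree: B1←B0 B2←B0 B3←B2 B4←B2 B5←B2 B6←B2 B7←B6 B8←B2
Dom at joins:
  B2: preds {B0,B4,B5}: {B0} ∩ {B0,B2,B4} ∩ {B0,B2,B5} = {B0}; idom=B0
  B4: preds {B2,B3}: {B0,B2} ∩ {B0,B2,B3} = {B0,B2}; idom=B2
  B5: preds {B3,B4}: {B0,B2,B3} ∩ {B0,B2,B4} = {B0,B2}; idom=B2
  B6: preds {B4,B5}: {B0,B2,B4} ∩ {B0,B2,B5} = {B0,B2}; idom=B2
  B8: preds {B3,B6,B7}: {B0,B2,B3} ∩ {B0,B2,B6} ∩ {B0,B2,B6,B7} = {B0,B2}; idom=B2

DF derivation:
  B2←B0: walk · to B0
  B2←B4: walk B4→B2 to B0
  B2←B5: walk B5→B2 to B0
  B4←B2: walk · to B2
  B4←B3: walk B3 to B2
  B5←B3: walk B3 to B2
  B5←B4: walk B4 to B2
  B6←B4: walk B4 to B2
  B6←B5: walk B5 to B2
  B8←B3: walk B3 to B2
  B8←B6: walk B6 to B2
  B8←B7: walk B7→B6 to B2
  B0 → ∅
  B1 → ∅
  B2 → {B2}
  B3 → {B4,B5,B8}
  B4 → {B2,B5,B6}
  B5 → {B2,B6}
  B6 → {B8}
  B7 → {B8}
  B8 → ∅

φ for h: defs {B2,B4,B8}
  DF⁺ = {B2,B5,B6,B8}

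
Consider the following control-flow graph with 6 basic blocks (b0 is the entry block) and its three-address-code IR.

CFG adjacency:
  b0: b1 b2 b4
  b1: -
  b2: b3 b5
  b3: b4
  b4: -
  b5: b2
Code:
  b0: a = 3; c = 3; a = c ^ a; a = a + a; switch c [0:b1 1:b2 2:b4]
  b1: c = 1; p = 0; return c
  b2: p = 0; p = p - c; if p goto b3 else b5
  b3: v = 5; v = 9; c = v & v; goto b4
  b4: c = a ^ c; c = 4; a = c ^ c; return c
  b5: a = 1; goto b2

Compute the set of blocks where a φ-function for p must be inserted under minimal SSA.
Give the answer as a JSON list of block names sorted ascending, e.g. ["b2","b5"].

Answer: ["b2", "b4"]

Analysis:
idom tree: b1←b0 b2←b0 b3←b2 b4←b0 b5←b2
Dom∩ at merges:
  b2: preds {b0,b5}: {b0} ∩ {b0,b2,b5} = {b0}; idom=b0
  b4: preds {b0,b3}: {b0} ∩ {b0,b2,b3} = {b0}; idom=b0

Frontier:
  join b2 pred b0: · stop@b0
  join b2 pred b5: b5→b2 stop@b0
  join b4 pred b0: · stop@b0
  join b4 pred b3: b3→b2 stop@b0
  DF(b0)=∅
  DF(b1)=∅
  DF(b2)={b2,b4}
  DF(b3)={b4}
  DF(b4)=∅
  DF(b5)={b2}

φ for p: defs {b1,b2}
  DF⁺ = {b2,b4}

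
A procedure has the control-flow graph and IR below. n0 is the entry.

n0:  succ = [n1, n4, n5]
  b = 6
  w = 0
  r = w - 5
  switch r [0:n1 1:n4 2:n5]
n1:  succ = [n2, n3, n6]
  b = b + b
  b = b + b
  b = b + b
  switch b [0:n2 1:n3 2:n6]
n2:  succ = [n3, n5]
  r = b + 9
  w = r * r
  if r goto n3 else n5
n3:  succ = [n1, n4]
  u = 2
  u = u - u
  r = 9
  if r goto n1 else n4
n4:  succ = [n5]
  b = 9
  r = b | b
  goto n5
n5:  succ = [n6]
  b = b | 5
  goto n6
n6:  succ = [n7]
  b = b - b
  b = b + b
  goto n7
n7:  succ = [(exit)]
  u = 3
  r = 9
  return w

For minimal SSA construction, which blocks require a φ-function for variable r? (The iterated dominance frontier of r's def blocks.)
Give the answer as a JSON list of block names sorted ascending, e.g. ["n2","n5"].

idom tree: n1←n0 n2←n1 n3←n1 n4←n0 n5←n0 n6←n0 n7←n6
Join-block Dom:
  n1: preds {n0,n3}: {n0} ∩ {n0,n1,n3} = {n0}; idom=n0
  n3: preds {n1,n2}: {n0,n1} ∩ {n0,n1,n2} = {n0,n1}; idom=n1
  n4: preds {n0,n3}: {n0} ∩ {n0,n1,n3} = {n0}; idom=n0
  n5: preds {n0,n2,n4}: {n0} ∩ {n0,n1,n2} ∩ {n0,n4} = {n0}; idom=n0
  n6: preds {n1,n5}: {n0,n1} ∩ {n0,n5} = {n0}; idom=n0

DF derivation:
  n1←n0: walk · to n0
  n1←n3: walk n3→n1 to n0
  n3←n1: walk · to n1
  n3←n2: walk n2 to n1
  n4←n0: walk · to n0
  n4←n3: walk n3→n1 to n0
  n5←n0: walk · to n0
  n5←n2: walk n2→n1 to n0
  n5←n4: walk n4 to n0
  n6←n1: walk n1 to n0
  n6←n5: walk n5 to n0
  n0: DF=∅
  n1: DF={n1,n4,n5,n6}
  n2: DF={n3,n5}
  n3: DF={n1,n4}
  n4: DF={n5}
  n5: DF={n6}
  n6: DF=∅
  n7: DF=∅

φ for r: defs {n0,n2,n3,n4,n7}
  DF⁺ = {n1,n3,n4,n5,n6}

Answer: ["n1", "n3", "n4", "n5", "n6"]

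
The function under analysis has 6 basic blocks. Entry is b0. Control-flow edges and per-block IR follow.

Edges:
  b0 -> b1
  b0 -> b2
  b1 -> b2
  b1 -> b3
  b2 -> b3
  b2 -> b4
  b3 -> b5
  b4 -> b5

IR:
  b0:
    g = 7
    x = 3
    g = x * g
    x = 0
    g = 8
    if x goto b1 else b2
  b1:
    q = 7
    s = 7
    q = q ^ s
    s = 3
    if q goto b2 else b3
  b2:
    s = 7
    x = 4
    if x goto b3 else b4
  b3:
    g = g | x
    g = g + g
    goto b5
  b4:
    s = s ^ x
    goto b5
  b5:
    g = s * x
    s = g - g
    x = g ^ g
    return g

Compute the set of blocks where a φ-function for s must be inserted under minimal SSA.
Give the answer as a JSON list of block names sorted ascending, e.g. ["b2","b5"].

Answer: ["b2", "b3", "b5"]

Working:
idom tree: b1←b0 b2←b0 b3←b0 b4←b2 b5←b0
Dom at joins:
  b2: preds {b0,b1}: {b0} ∩ {b0,b1} = {b0}; idom=b0
  b3: preds {b1,b2}: {b0,b1} ∩ {b0,b2} = {b0}; idom=b0
  b5: preds {b3,b4}: {b0,b3} ∩ {b0,b2,b4} = {b0}; idom=b0

Frontier:
  b2←b0: walk · to b0
  b2←b1: walk b1 to b0
  b3←b1: walk b1 to b0
  b3←b2: walk b2 to b0
  b5←b3: walk b3 to b0
  b5←b4: walk b4→b2 to b0
  b0: DF=∅
  b1: DF={b2,b3}
  b2: DF={b3,b5}
  b3: DF={b5}
  b4: DF={b5}
  b5: DF=∅

φ for s: defs {b1,b2,b4,b5}
  DF⁺ = {b2,b3,b5}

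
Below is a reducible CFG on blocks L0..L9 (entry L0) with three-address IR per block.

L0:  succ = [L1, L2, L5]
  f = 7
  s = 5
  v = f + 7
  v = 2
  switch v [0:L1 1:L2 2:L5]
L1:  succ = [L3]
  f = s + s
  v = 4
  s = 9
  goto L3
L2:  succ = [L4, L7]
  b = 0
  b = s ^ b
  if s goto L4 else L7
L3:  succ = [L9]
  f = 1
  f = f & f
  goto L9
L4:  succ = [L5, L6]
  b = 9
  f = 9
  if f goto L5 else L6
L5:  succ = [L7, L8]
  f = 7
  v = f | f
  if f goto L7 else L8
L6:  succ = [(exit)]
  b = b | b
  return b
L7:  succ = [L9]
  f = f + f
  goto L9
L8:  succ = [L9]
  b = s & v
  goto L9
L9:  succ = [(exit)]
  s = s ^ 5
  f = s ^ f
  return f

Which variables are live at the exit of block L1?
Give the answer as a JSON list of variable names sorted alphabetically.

Answer: ["s"]

Working:
def/use:
  L0: {f,s,v} / ∅
  L1: {f,s,v} / {s}
  L2: {b} / {s}
  L3: {f} / ∅
  L4: {b,f} / ∅
  L5: {f,v} / ∅
  L6: {b} / {b}
  L7: {f} / {f}
  L8: {b} / {s,v}
  L9: {f,s} / {f,s}

Live sets:
  live L0: ∅→{f,s}
  live L1: {s}→{s}
  live L2: {f,s}→{f,s}
  live L3: {s}→{f,s}
  live L4: {s}→{b,s}
  live L5: {s}→{f,s,v}
  live L6: {b}→∅
  live L7: {f,s}→{f,s}
  live L8: {f,s,v}→{f,s}
  live L9: {f,s}→∅

live-out(L1) = ["s"]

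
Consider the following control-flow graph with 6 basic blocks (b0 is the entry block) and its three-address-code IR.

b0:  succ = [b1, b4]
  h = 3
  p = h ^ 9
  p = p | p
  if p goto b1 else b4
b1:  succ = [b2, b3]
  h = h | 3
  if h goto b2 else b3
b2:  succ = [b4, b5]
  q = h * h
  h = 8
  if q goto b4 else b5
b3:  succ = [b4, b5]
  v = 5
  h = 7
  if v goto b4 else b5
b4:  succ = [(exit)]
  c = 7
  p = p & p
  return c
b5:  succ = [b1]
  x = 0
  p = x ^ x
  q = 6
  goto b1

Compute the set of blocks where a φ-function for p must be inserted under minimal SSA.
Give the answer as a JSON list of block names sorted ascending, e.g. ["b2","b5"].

idom tree: b1←b0 b2←b1 b3←b1 b4←b0 b5←b1
Dom∩ at merges:
  b1: preds {b0,b5}: {b0} ∩ {b0,b1,b5} = {b0}; idom=b0
  b4: preds {b0,b2,b3}: {b0} ∩ {b0,b1,b2} ∩ {b0,b1,b3} = {b0}; idom=b0
  b5: preds {b2,b3}: {b0,b1,b2} ∩ {b0,b1,b3} = {b0,b1}; idom=b1

DF derivation:
  b1←b0: walk · to b0
  b1←b5: walk b5→b1 to b0
  b4←b0: walk · to b0
  b4←b2: walk b2→b1 to b0
  b4←b3: walk b3→b1 to b0
  b5←b2: walk b2 to b1
  b5←b3: walk b3 to b1
  b0: DF=∅
  b1: DF={b1,b4}
  b2: DF={b4,b5}
  b3: DF={b4,b5}
  b4: DF=∅
  b5: DF={b1}

φ for p: defs {b0,b4,b5}
  DF⁺ = {b1,b4}

Answer: ["b1", "b4"]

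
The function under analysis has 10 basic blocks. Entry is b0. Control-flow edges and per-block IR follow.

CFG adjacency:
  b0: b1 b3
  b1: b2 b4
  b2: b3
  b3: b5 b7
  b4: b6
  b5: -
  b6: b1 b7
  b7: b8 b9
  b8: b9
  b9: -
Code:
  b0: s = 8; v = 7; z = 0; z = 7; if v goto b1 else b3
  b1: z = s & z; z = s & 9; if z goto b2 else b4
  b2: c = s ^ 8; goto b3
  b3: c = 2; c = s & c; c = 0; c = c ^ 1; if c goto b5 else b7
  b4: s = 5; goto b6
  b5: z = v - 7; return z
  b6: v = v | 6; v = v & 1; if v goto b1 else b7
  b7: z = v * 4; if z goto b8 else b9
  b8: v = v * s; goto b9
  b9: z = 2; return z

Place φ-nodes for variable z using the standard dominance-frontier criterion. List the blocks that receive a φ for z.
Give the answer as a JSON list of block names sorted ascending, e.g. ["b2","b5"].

Answer: ["b1", "b3", "b7"]

Analysis:
idom tree: b1←b0 b2←b1 b3←b0 b4←b1 b5←b3 b6←b4 b7←b0 b8←b7 b9←b7
Dom at joins:
  b1: preds {b0,b6}: {b0} ∩ {b0,b1,b4,b6} = {b0}; idom=b0
  b3: preds {b0,b2}: {b0} ∩ {b0,b1,b2} = {b0}; idom=b0
  b7: preds {b3,b6}: {b0,b3} ∩ {b0,b1,b4,b6} = {b0}; idom=b0
  b9: preds {b7,b8}: {b0,b7} ∩ {b0,b7,b8} = {b0,b7}; idom=b7

DF walk-up:
  join b1 pred b0: · stop@b0
  join b1 pred b6: b6→b4→b1 stop@b0
  join b3 pred b0: · stop@b0
  join b3 pred b2: b2→b1 stop@b0
  join b7 pred b3: b3 stop@b0
  join b7 pred b6: b6→b4→b1 stop@b0
  join b9 pred b7: · stop@b7
  join b9 pred b8: b8 stop@b7
  b0 → ∅
  b1 → {b1,b3,b7}
  b2 → {b3}
  b3 → {b7}
  b4 → {b1,b7}
  b5 → ∅
  b6 → {b1,b7}
  b7 → ∅
  b8 → {b9}
  b9 → ∅

φ for z: defs {b0,b1,b5,b7,b9}
  DF⁺ = {b1,b3,b7}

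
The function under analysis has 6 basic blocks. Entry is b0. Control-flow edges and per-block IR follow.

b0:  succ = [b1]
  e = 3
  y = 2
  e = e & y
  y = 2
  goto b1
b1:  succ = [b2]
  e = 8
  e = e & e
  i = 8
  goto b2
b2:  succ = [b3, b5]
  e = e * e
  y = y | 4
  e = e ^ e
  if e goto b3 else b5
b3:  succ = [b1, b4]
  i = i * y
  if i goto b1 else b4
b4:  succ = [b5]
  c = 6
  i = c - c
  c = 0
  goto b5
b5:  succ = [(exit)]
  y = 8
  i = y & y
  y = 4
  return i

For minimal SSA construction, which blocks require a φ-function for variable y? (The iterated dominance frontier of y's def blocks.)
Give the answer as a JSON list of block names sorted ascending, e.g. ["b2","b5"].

idom tree: b1←b0 b2←b1 b3←b2 b4←b3 b5←b2
Dom∩ at merges:
  b1: preds {b0,b3}: {b0} ∩ {b0,b1,b2,b3} = {b0}; idom=b0
  b5: preds {b2,b4}: {b0,b1,b2} ∩ {b0,b1,b2,b3,b4} = {b0,b1,b2}; idom=b2

DF derivation:
  b1←b0: walk · to b0
  b1←b3: walk b3→b2→b1 to b0
  b5←b2: walk · to b2
  b5←b4: walk b4→b3 to b2
  DF(b0)=∅
  DF(b1)={b1}
  DF(b2)={b1}
  DF(b3)={b1,b5}
  DF(b4)={b5}
  DF(b5)=∅

φ for y: defs {b0,b2,b5}
  DF⁺ = {b1}

Answer: ["b1"]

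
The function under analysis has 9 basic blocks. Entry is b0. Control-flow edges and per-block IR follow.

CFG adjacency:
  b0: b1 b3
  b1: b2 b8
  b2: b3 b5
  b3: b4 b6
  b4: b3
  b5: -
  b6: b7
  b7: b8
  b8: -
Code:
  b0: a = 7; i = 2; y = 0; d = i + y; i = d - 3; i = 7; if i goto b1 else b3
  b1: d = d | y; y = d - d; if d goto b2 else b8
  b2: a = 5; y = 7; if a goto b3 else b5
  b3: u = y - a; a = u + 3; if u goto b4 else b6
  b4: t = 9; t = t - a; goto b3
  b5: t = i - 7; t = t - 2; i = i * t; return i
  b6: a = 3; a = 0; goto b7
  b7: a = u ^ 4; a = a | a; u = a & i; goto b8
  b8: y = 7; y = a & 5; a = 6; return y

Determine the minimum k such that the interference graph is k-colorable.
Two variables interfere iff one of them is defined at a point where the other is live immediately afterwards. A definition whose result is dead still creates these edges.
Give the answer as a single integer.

Answer: 4

Derivation:
Per-block:
  b0: def={a,d,i,y} ue=∅
  b1: def={d,y} ue={d,y}
  b2: def={a,y} ue=∅
  b3: def={a,u} ue={a,y}
  b4: def={t} ue={a}
  b5: def={i,t} ue={i}
  b6: def={a} ue=∅
  b7: def={a,u} ue={i,u}
  b8: def={a,y} ue={a}

Liveness:
  live b0: ∅→{a,d,i,y}
  live b1: {a,d,i,y}→{a,i}
  live b2: {i}→{a,i,y}
  live b3: {a,i,y}→{a,i,u,y}
  live b4: {a,i,y}→{a,i,y}
  live b5: {i}→∅
  live b6: {i,u}→{i,u}
  live b7: {i,u}→{a}
  live b8: {a}→∅

Interfere edges:
  a — {d,i,t,u,y}
  d — {a,i,y}
  i — {a,d,t,u,y}
  t — {a,i,y}
  u — {a,i,y}
  y — {a,d,i,t,u}

Registers:
  lower bound: {a,d,i,y} mutually conflict ⇒ χ ≥ 4
  4-colouring: c0={a}  c1={i}  c2={y}  c3={d,t,u}
  χ = 4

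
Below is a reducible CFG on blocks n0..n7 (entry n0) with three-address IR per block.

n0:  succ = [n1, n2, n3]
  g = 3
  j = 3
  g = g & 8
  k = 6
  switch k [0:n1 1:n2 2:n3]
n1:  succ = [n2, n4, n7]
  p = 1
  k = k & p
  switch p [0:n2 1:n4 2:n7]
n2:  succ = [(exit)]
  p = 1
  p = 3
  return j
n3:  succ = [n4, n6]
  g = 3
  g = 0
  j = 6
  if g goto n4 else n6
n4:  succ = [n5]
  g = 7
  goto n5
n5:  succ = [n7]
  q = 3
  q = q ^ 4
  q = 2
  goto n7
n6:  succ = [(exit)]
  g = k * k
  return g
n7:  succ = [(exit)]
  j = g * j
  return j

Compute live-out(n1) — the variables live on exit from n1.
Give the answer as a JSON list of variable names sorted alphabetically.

def/use:
  n0: {g,j,k} / ∅
  n1: {k,p} / {k}
  n2: {p} / {j}
  n3: {g,j} / ∅
  n4: {g} / ∅
  n5: {q} / ∅
  n6: {g} / {k}
  n7: {j} / {g,j}

Liveness:
  live n0: ∅→{g,j,k}
  live n1: {g,j,k}→{g,j}
  live n2: {j}→∅
  live n3: {k}→{j,k}
  live n4: {j}→{g,j}
  live n5: {g,j}→{g,j}
  live n6: {k}→∅
  live n7: {g,j}→∅

live-out(n1) = ["g", "j"]

Answer: ["g", "j"]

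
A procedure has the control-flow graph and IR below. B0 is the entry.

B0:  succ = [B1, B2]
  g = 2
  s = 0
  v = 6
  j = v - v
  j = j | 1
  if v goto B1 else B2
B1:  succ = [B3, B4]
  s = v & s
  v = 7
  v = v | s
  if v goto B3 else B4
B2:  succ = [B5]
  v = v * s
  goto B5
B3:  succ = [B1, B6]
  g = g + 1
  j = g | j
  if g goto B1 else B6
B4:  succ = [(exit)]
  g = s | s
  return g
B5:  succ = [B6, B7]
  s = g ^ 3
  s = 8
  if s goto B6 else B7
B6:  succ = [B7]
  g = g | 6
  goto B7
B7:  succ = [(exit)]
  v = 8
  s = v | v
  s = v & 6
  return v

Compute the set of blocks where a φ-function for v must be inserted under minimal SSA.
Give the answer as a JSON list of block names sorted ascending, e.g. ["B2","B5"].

Answer: ["B1", "B6", "B7"]

Working:
idom tree: B1←B0 B2←B0 B3←B1 B4←B1 B5←B2 B6←B0 B7←B0
Join-block Dom:
  B1: preds {B0,B3}: {B0} ∩ {B0,B1,B3} = {B0}; idom=B0
  B6: preds {B3,B5}: {B0,B1,B3} ∩ {B0,B2,B5} = {B0}; idom=B0
  B7: preds {B5,B6}: {B0,B2,B5} ∩ {B0,B6} = {B0}; idom=B0

Frontier:
  B1←B0: walk · to B0
  B1←B3: walk B3→B1 to B0
  B6←B3: walk B3→B1 to B0
  B6←B5: walk B5→B2 to B0
  B7←B5: walk B5→B2 to B0
  B7←B6: walk B6 to B0
  DF(B0)=∅
  DF(B1)={B1,B6}
  DF(B2)={B6,B7}
  DF(B3)={B1,B6}
  DF(B4)=∅
  DF(B5)={B6,B7}
  DF(B6)={B7}
  DF(B7)=∅

φ for v: defs {B0,B1,B2,B7}
  DF⁺ = {B1,B6,B7}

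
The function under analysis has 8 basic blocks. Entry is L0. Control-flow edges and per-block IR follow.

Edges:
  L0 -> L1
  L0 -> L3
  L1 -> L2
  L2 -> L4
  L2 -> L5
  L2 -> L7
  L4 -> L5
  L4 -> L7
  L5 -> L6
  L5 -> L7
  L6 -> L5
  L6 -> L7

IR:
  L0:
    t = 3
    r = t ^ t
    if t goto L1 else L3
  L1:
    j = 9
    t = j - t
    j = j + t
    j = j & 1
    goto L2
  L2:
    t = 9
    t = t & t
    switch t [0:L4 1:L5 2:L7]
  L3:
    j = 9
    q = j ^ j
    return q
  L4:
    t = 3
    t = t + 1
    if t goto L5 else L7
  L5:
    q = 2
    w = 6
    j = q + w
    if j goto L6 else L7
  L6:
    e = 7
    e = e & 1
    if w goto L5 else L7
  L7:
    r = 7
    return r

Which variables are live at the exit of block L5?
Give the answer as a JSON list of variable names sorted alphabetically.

Answer: ["w"]

Working:
def/use:
  L0: {r,t} / ∅
  L1: {j,t} / {t}
  L2: {t} / ∅
  L3: {j,q} / ∅
  L4: {t} / ∅
  L5: {j,q,w} / ∅
  L6: {e} / {w}
  L7: {r} / ∅

Backward fixpoint:
  L0: in=∅ out={t}
  L1: in={t} out=∅
  L2: in=∅ out=∅
  L3: in=∅ out=∅
  L4: in=∅ out=∅
  L5: in=∅ out={w}
  L6: in={w} out=∅
  L7: in=∅ out=∅

live-out(L5) = ["w"]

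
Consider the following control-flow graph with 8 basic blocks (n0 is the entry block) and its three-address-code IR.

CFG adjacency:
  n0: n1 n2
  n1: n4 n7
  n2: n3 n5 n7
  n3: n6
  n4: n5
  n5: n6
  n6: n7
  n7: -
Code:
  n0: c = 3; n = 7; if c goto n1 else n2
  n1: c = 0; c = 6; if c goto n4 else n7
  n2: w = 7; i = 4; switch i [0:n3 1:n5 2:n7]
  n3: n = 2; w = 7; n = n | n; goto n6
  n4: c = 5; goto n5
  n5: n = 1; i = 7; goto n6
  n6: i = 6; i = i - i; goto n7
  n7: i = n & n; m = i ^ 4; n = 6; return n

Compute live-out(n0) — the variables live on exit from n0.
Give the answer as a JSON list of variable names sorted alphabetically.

Per-block:
  n0: def={c,n} ue=∅
  n1: def={c} ue=∅
  n2: def={i,w} ue=∅
  n3: def={n,w} ue=∅
  n4: def={c} ue=∅
  n5: def={i,n} ue=∅
  n6: def={i} ue=∅
  n7: def={i,m,n} ue={n}

Liveness:
  n0: in=∅ out={n}
  n1: in={n} out={n}
  n2: in={n} out={n}
  n3: in=∅ out={n}
  n4: in=∅ out=∅
  n5: in=∅ out={n}
  n6: in={n} out={n}
  n7: in={n} out=∅

live-out(n0) = ["n"]

Answer: ["n"]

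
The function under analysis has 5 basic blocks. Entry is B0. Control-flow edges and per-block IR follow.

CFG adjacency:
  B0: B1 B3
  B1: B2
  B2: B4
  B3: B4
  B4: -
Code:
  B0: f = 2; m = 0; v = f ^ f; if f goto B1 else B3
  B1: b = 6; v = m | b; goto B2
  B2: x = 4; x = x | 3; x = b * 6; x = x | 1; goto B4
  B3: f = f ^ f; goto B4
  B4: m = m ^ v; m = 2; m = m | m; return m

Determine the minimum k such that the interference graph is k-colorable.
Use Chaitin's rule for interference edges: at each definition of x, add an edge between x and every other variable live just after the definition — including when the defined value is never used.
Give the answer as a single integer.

Answer: 4

Derivation:
Block summaries:
  B0: {f,m,v} / ∅
  B1: {b,v} / {m}
  B2: {x} / {b}
  B3: {f} / {f}
  B4: {m} / {m,v}

Backward fixpoint:
  B0: in=∅ out={f,m,v}
  B1: in={m} out={b,m,v}
  B2: in={b,m,v} out={m,v}
  B3: in={f,m,v} out={m,v}
  B4: in={m,v} out=∅

Interference:
  b: {m,v,x}
  f: {m,v}
  m: {b,f,v,x}
  v: {b,f,m,x}
  x: {b,m,v}

Registers:
  {b,m,v,x} pairwise interfere (4-clique) ⇒ χ ≥ 4
  4-colouring: r0={m}  r1={v}  r2={b,f}  r3={x}
  χ = 4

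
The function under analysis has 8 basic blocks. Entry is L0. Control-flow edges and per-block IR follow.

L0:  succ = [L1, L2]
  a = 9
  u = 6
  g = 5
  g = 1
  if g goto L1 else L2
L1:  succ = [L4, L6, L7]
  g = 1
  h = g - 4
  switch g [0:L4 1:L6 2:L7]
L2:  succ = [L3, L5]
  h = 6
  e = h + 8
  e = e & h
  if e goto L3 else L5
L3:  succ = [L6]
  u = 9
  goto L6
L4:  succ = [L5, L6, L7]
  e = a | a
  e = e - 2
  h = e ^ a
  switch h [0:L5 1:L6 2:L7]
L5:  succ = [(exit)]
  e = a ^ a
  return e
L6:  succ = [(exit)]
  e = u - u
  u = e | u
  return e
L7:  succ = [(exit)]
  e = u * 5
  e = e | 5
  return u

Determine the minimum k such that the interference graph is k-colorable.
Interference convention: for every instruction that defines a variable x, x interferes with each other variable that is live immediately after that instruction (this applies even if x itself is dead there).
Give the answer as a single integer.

Per-block:
  L0: def={a,g,u} ue=∅
  L1: def={g,h} ue=∅
  L2: def={e,h} ue=∅
  L3: def={u} ue=∅
  L4: def={e,h} ue={a}
  L5: def={e} ue={a}
  L6: def={e,u} ue={u}
  L7: def={e} ue={u}

Liveness:
  L0 li=∅ lo={a,u}
  L1 li={a,u} lo={a,u}
  L2 li={a} lo={a}
  L3 li=∅ lo={u}
  L4 li={a,u} lo={a,u}
  L5 li={a} lo=∅
  L6 li={u} lo=∅
  L7 li={u} lo=∅

Conflict graph:
  a — {e,g,h,u}
  e — {a,h,u}
  g — {a,h,u}
  h — {a,e,g,u}
  u — {a,e,g,h}

Registers:
  lower bound: {a,e,h,u} mutually conflict ⇒ χ ≥ 4
  assign a→r0 e→r3 g→r3 h→r1 u→r2 — no edge inside a register ⇒ χ ≤ 4
  χ = 4

Answer: 4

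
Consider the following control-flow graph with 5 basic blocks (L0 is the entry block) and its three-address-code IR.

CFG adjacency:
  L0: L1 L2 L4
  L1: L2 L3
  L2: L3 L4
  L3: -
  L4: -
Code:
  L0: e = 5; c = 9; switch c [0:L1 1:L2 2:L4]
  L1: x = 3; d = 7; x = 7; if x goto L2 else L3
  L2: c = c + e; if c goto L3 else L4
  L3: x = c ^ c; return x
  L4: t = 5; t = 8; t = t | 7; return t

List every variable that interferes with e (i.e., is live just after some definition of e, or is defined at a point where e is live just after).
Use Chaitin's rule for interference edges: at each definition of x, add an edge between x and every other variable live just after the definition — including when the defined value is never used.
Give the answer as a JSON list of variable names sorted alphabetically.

Per-block:
  L0: {c,e} / ∅
  L1: {d,x} / ∅
  L2: {c} / {c,e}
  L3: {x} / {c}
  L4: {t} / ∅

Backward fixpoint:
  L0: in=∅ out={c,e}
  L1: in={c,e} out={c,e}
  L2: in={c,e} out={c}
  L3: in={c} out=∅
  L4: in=∅ out=∅

Interference:
  c↔{d,e,x}
  d↔{c,e}
  e↔{c,d,x}
  t↔∅
  x↔{c,e}

N(e) = ["c", "d", "x"]

Answer: ["c", "d", "x"]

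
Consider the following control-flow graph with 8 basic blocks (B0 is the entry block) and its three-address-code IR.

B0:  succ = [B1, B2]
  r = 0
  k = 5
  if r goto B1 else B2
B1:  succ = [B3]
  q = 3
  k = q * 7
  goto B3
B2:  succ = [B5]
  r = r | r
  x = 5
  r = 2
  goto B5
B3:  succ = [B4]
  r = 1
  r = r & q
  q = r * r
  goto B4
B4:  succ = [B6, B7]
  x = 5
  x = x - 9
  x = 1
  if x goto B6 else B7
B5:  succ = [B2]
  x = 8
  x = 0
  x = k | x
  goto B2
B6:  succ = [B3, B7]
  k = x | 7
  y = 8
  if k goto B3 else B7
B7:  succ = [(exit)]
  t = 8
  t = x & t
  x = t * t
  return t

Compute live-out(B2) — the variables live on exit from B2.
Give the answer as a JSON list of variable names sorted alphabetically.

Answer: ["k", "r"]

Derivation:
def/use:
  B0 def {k,r} use ∅
  B1 def {k,q} use ∅
  B2 def {r,x} use {r}
  B3 def {q,r} use {q}
  B4 def {x} use ∅
  B5 def {x} use {k}
  B6 def {k,y} use {x}
  B7 def {t,x} use {x}

Liveness:
  live B0: ∅→{k,r}
  live B1: ∅→{q}
  live B2: {k,r}→{k,r}
  live B3: {q}→{q}
  live B4: {q}→{q,x}
  live B5: {k,r}→{k,r}
  live B6: {q,x}→{q,x}
  live B7: {x}→∅

live-out(B2) = ["k", "r"]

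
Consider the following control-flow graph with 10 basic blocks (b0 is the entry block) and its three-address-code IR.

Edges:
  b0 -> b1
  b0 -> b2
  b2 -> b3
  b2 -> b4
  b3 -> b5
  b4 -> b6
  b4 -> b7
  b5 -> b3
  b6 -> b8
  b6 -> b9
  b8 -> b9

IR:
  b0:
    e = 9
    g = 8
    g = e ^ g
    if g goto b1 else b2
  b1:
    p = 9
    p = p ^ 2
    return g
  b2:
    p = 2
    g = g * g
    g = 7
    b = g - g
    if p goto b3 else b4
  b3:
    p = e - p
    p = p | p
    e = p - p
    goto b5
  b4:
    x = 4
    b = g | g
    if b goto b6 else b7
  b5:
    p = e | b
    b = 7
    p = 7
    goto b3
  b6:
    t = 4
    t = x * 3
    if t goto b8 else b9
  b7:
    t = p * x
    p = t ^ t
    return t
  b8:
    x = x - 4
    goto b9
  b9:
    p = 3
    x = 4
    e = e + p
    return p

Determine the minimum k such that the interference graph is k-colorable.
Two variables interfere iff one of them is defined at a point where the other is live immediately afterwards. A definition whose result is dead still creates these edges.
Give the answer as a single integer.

Block summaries:
  b0 def {e,g} use ∅
  b1 def {p} use {g}
  b2 def {b,g,p} use {g}
  b3 def {e,p} use {e,p}
  b4 def {b,x} use {g}
  b5 def {b,p} use {b,e}
  b6 def {t} use {x}
  b7 def {p,t} use {p,x}
  b8 def {x} use {x}
  b9 def {e,p,x} use {e}

Live sets:
  live b0: ∅→{e,g}
  live b1: {g}→∅
  live b2: {e,g}→{b,e,g,p}
  live b3: {b,e,p}→{b,e}
  live b4: {e,g,p}→{e,p,x}
  live b5: {b,e}→{b,e,p}
  live b6: {e,x}→{e,x}
  live b7: {p,x}→∅
  live b8: {e,x}→{e}
  live b9: {e}→∅

Interference:
  b: {e,g,p,x}
  e: {b,g,p,t,x}
  g: {b,e,p,x}
  p: {b,e,g,t,x}
  t: {e,p,x}
  x: {b,e,g,p,t}

Chromatic number:
  {b,e,g,p,x} pairwise interfere (5-clique) ⇒ χ ≥ 5
  assign b→r3 e→r0 g→r4 p→r1 t→r3 x→r2 — no edge inside a register ⇒ χ ≤ 5
  χ = 5

Answer: 5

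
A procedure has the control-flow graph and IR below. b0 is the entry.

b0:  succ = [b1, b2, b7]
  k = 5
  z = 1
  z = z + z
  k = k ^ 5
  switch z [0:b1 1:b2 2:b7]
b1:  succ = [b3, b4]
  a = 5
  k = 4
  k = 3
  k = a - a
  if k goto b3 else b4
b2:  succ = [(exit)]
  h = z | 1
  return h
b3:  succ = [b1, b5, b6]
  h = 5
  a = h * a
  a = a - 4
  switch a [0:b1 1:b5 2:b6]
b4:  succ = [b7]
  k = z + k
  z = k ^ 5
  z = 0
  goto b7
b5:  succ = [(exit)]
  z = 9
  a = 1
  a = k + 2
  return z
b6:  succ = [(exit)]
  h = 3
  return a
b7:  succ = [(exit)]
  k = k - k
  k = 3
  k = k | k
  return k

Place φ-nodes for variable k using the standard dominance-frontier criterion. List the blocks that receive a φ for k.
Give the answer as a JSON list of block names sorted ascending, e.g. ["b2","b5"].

Answer: ["b1", "b7"]

Working:
idom tree: b1←b0 b2←b0 b3←b1 b4←b1 b5←b3 b6←b3 b7←b0
Dom∩ at merges:
  b1: preds {b0,b3}: {b0} ∩ {b0,b1,b3} = {b0}; idom=b0
  b7: preds {b0,b4}: {b0} ∩ {b0,b1,b4} = {b0}; idom=b0

DF derivation:
  join b1 pred b0: · stop@b0
  join b1 pred b3: b3→b1 stop@b0
  join b7 pred b0: · stop@b0
  join b7 pred b4: b4→b1 stop@b0
  b0 → ∅
  b1 → {b1,b7}
  b2 → ∅
  b3 → {b1}
  b4 → {b7}
  b5 → ∅
  b6 → ∅
  b7 → ∅

φ for k: defs {b0,b1,b4,b7}
  DF⁺ = {b1,b7}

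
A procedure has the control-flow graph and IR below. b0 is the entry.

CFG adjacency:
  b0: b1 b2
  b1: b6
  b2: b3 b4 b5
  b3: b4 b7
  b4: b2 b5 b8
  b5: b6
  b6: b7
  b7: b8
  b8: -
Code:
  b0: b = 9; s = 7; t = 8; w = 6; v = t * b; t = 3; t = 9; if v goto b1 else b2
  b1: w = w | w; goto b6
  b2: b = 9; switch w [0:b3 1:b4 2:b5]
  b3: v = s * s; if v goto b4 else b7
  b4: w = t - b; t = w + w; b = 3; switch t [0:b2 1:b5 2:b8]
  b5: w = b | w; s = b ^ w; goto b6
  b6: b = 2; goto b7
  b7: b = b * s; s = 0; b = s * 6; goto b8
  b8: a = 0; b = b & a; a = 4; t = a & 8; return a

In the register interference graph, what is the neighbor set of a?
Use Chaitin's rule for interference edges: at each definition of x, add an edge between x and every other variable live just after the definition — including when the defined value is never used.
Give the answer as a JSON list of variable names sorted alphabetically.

Answer: ["b", "t"]

Derivation:
Block summaries:
  b0 def {b,s,t,v,w} use ∅
  b1 def {w} use {w}
  b2 def {b} use {w}
  b3 def {v} use {s}
  b4 def {b,t,w} use {b,t}
  b5 def {s,w} use {b,w}
  b6 def {b} use ∅
  b7 def {b,s} use {b,s}
  b8 def {a,b,t} use {b}

Live sets:
  b0: in=∅ out={s,t,w}
  b1: in={s,w} out={s}
  b2: in={s,t,w} out={b,s,t,w}
  b3: in={b,s,t} out={b,s,t}
  b4: in={b,s,t} out={b,s,t,w}
  b5: in={b,w} out={s}
  b6: in={s} out={b,s}
  b7: in={b,s} out={b}
  b8: in={b} out=∅

Interfere edges:
  a — {b,t}
  b — {a,s,t,v,w}
  s — {b,t,v,w}
  t — {a,b,s,v,w}
  v — {b,s,t,w}
  w — {b,s,t,v}

N(a) = ["b", "t"]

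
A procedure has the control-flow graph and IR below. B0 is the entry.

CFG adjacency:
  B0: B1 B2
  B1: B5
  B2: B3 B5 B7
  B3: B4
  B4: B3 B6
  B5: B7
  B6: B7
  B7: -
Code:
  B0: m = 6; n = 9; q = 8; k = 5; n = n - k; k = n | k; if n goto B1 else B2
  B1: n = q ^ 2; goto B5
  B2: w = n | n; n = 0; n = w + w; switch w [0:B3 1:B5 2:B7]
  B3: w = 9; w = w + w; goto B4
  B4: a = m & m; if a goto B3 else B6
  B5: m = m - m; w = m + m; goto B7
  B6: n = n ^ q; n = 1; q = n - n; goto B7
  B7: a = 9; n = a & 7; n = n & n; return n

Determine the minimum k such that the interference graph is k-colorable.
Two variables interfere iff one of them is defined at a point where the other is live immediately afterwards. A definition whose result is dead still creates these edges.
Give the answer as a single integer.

Answer: 4

Working:
def/use:
  B0 def {k,m,n,q} use ∅
  B1 def {n} use {q}
  B2 def {n,w} use {n}
  B3 def {w} use ∅
  B4 def {a} use {m}
  B5 def {m,w} use {m}
  B6 def {n,q} use {n,q}
  B7 def {a,n} use ∅

Live sets:
  B0 li=∅ lo={m,n,q}
  B1 li={m,q} lo={m}
  B2 li={m,n,q} lo={m,n,q}
  B3 li={m,n,q} lo={m,n,q}
  B4 li={m,n,q} lo={m,n,q}
  B5 li={m} lo=∅
  B6 li={n,q} lo=∅
  B7 li=∅ lo=∅

Conflict graph:
  a↔{m,n,q}
  k↔{m,n,q}
  m↔{a,k,n,q,w}
  n↔{a,k,m,q,w}
  q↔{a,k,m,n,w}
  w↔{m,n,q}

Colouring:
  {a,m,n,q} pairwise interfere (4-clique) ⇒ χ ≥ 4
  assign a→c3 k→c3 m→c0 n→c1 q→c2 w→c3 — no edge inside a register ⇒ χ ≤ 4
  χ = 4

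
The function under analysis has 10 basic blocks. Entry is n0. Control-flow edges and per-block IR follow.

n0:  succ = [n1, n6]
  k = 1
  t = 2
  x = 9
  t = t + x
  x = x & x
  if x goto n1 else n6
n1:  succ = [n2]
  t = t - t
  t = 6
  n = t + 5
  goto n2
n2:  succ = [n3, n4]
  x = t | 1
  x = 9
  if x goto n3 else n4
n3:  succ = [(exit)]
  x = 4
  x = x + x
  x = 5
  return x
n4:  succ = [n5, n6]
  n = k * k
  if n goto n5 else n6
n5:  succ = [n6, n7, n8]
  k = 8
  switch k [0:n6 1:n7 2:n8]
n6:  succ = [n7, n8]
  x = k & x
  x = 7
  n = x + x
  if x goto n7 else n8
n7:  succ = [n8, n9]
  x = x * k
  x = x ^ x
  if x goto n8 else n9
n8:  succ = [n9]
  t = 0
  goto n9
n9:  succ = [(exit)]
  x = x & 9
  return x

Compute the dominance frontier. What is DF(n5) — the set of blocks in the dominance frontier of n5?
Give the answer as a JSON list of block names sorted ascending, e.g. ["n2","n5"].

Answer: ["n6", "n7", "n8"]

Derivation:
idom tree: n1←n0 n2←n1 n3←n2 n4←n2 n5←n4 n6←n0 n7←n0 n8←n0 n9←n0
Dom∩ at merges:
  n6: preds {n0,n4,n5}: {n0} ∩ {n0,n1,n2,n4} ∩ {n0,n1,n2,n4,n5} = {n0}; idom=n0
  n7: preds {n5,n6}: {n0,n1,n2,n4,n5} ∩ {n0,n6} = {n0}; idom=n0
  n8: preds {n5,n6,n7}: {n0,n1,n2,n4,n5} ∩ {n0,n6} ∩ {n0,n7} = {n0}; idom=n0
  n9: preds {n7,n8}: {n0,n7} ∩ {n0,n8} = {n0}; idom=n0

Frontier:
  n6←n0: walk · to n0
  n6←n4: walk n4→n2→n1 to n0
  n6←n5: walk n5→n4→n2→n1 to n0
  n7←n5: walk n5→n4→n2→n1 to n0
  n7←n6: walk n6 to n0
  n8←n5: walk n5→n4→n2→n1 to n0
  n8←n6: walk n6 to n0
  n8←n7: walk n7 to n0
  n9←n7: walk n7 to n0
  n9←n8: walk n8 to n0
  n0: DF=∅
  n1: DF={n6,n7,n8}
  n2: DF={n6,n7,n8}
  n3: DF=∅
  n4: DF={n6,n7,n8}
  n5: DF={n6,n7,n8}
  n6: DF={n7,n8}
  n7: DF={n8,n9}
  n8: DF={n9}
  n9: DF=∅

DF(n5) = ["n6", "n7", "n8"]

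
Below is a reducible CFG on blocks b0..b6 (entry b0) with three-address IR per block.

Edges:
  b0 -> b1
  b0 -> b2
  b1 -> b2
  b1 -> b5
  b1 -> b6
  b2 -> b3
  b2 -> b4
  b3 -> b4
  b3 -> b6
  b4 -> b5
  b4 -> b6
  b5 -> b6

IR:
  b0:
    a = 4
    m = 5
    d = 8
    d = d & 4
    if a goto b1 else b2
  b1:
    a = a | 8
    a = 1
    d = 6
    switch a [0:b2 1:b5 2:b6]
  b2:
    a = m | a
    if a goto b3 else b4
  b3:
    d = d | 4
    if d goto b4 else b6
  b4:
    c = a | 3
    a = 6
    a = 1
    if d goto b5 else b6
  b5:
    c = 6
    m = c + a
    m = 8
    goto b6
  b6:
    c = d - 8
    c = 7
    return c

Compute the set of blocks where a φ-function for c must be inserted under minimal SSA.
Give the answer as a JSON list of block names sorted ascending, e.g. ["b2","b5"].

Answer: ["b5", "b6"]

Working:
idom tree: b1←b0 b2←b0 b3←b2 b4←b2 b5←b0 b6←b0
Dom at joins:
  b2: preds {b0,b1}: {b0} ∩ {b0,b1} = {b0}; idom=b0
  b4: preds {b2,b3}: {b0,b2} ∩ {b0,b2,b3} = {b0,b2}; idom=b2
  b5: preds {b1,b4}: {b0,b1} ∩ {b0,b2,b4} = {b0}; idom=b0
  b6: preds {b1,b3,b4,b5}: {b0,b1} ∩ {b0,b2,b3} ∩ {b0,b2,b4} ∩ {b0,b5} = {b0}; idom=b0

Frontier:
  b2←b0: walk · to b0
  b2←b1: walk b1 to b0
  b4←b2: walk · to b2
  b4←b3: walk b3 to b2
  b5←b1: walk b1 to b0
  b5←b4: walk b4→b2 to b0
  b6←b1: walk b1 to b0
  b6←b3: walk b3→b2 to b0
  b6←b4: walk b4→b2 to b0
  b6←b5: walk b5 to b0
  DF(b0)=∅
  DF(b1)={b2,b5,b6}
  DF(b2)={b5,b6}
  DF(b3)={b4,b6}
  DF(b4)={b5,b6}
  DF(b5)={b6}
  DF(b6)=∅

φ for c: defs {b4,b5,b6}
  DF⁺ = {b5,b6}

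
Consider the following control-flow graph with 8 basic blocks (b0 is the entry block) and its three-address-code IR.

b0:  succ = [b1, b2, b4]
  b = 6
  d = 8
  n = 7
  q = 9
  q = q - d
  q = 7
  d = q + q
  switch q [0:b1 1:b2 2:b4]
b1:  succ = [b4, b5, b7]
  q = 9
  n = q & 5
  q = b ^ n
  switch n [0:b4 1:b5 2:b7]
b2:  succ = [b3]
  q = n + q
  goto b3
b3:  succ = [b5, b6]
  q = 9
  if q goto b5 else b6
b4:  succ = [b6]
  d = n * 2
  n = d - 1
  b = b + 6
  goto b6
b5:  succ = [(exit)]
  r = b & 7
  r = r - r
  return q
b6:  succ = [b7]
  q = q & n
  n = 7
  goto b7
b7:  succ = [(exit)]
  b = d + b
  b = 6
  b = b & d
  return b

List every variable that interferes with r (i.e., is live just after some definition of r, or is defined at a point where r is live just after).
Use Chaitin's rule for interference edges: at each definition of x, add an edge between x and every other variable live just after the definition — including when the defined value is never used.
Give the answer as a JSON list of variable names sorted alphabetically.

Answer: ["q"]

Derivation:
def/use:
  b0: def={b,d,n,q} ue=∅
  b1: def={n,q} ue={b}
  b2: def={q} ue={n,q}
  b3: def={q} ue=∅
  b4: def={b,d,n} ue={b,n}
  b5: def={r} ue={b,q}
  b6: def={n,q} ue={n,q}
  b7: def={b} ue={b,d}

Liveness:
  b0: in=∅ out={b,d,n,q}
  b1: in={b,d} out={b,d,n,q}
  b2: in={b,d,n,q} out={b,d,n}
  b3: in={b,d,n} out={b,d,n,q}
  b4: in={b,n,q} out={b,d,n,q}
  b5: in={b,q} out=∅
  b6: in={b,d,n,q} out={b,d}
  b7: in={b,d} out=∅

Conflict graph:
  b↔{d,n,q}
  d↔{b,n,q}
  n↔{b,d,q}
  q↔{b,d,n,r}
  r↔{q}

N(r) = ["q"]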